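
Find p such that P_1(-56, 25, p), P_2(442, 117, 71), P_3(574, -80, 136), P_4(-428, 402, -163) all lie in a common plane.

-14

The points are coplanar iff P_1P_2 · (P_1P_3 × P_1P_4) = 0.
Expanding, this is linear in p: (133770)p + (1872780) = 0.
So p = -14.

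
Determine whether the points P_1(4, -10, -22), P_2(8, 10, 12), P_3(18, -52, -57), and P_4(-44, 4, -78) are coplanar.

A normal to the plane through P_1, P_2, P_3 is n = P_1P_2 × P_1P_3 = (728, 616, -448).
The plane has equation n·P = 6608. For P_4: n·P_4 = 5376.
5376 ≠ 6608, so P_4 is off the plane.

No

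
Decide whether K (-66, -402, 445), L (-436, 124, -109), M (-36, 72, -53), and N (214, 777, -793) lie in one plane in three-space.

With K as base: KL = (-370, 526, -554), KM = (30, 474, -498), KN = (280, 1179, -1238).
KM × KN = (330, -102300, -97350).
KL · (KM × KN) = 0.
The scalar triple product vanishes, so the four points are coplanar.

Yes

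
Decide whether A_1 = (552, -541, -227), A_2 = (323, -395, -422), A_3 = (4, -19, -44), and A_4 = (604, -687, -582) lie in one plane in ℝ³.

The four points are coplanar iff the 3×3 determinant with rows A_1A_2, A_1A_3, A_1A_4 is zero.
Rows: (-229, 146, -195), (-548, 522, 183), (52, -146, -355).
Expanding along the first row: (-229)(-158592) − (146)(185024) + (-195)(52864) = -1004416.
Nonzero ⇒ not coplanar.

No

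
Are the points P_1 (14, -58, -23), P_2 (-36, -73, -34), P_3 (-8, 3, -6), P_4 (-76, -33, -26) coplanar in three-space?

Yes

The four points are coplanar iff the 3×3 determinant with rows P_1P_2, P_1P_3, P_1P_4 is zero.
Rows: (-50, -15, -11), (-22, 61, 17), (-90, 25, -3).
Expanding along the first row: (-50)(-608) − (-15)(1596) + (-11)(4940) = 0.
Zero determinant ⇒ coplanar.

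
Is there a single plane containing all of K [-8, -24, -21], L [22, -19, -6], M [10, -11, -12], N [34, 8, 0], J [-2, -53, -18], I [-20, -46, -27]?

The plane through K, L, M has normal n = KL × KM = (-150, 0, 300) and equation n·P = -5100.
Checking the remaining points: n·N = -5100, n·J = -5100, n·I = -5100.
All equal -5100, so all 6 points lie in one plane.

Yes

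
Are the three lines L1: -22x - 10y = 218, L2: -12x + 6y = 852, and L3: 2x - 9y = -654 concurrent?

Intersecting L1 and L2: solving the 2×2 system gives (x, y) = (-39, 64).
Substitute into L3: (2)(-39) + (-9)(64) = -654.
This equals -654, so (-39, 64) lies on all three lines and they are concurrent.

Yes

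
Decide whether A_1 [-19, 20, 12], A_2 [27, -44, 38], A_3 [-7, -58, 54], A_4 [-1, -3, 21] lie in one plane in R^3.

With A_1 as base: A_1A_2 = (46, -64, 26), A_1A_3 = (12, -78, 42), A_1A_4 = (18, -23, 9).
A_1A_3 × A_1A_4 = (264, 648, 1128).
A_1A_2 · (A_1A_3 × A_1A_4) = 0.
The scalar triple product vanishes, so the four points are coplanar.

Yes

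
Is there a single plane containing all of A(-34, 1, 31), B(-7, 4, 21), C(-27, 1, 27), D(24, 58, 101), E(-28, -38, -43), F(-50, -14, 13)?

The plane through A, B, C has normal n = AB × AC = (-12, 38, -21) and equation n·P = -205.
Checking the remaining points: n·D = -205, n·E = -205, n·F = -205.
All equal -205, so all 6 points lie in one plane.

Yes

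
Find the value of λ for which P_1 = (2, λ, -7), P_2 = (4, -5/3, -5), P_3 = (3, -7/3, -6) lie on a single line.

-3

Collinearity requires P_1P_2 × P_1P_3 = 0; each component is linear in λ.
The x-component gives (1)λ + (3) = 0, so λ = -3.
The remaining components then also vanish.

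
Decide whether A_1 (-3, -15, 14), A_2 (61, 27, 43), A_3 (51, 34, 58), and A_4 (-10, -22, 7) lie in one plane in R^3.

The four points are coplanar iff the 3×3 determinant with rows A_1A_2, A_1A_3, A_1A_4 is zero.
Rows: (64, 42, 29), (54, 49, 44), (-7, -7, -7).
Expanding along the first row: (64)(-35) − (42)(-70) + (29)(-35) = -315.
Nonzero ⇒ not coplanar.

No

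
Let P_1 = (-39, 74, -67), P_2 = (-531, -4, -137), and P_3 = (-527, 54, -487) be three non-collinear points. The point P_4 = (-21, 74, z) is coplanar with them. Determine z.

-47

A normal to the plane is n = P_1P_2 × P_1P_3 = (31360, -172480, -28224).
P_4 lies in the plane iff n · P_1P_4 = 0.
This gives (-28224)z + (-1326528) = 0, so z = -47.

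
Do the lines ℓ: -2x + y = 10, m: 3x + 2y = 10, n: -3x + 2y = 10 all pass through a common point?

No

Lines aᵢx + bᵢy = cᵢ with pairwise distinct directions are concurrent exactly when det[aᵢ bᵢ cᵢ] = 0.
Here the determinant is 60.
Nonzero, so no common point exists.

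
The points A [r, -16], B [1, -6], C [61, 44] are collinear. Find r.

The three points are collinear iff det[AB; AC] = 0.
This determinant is linear in r: (-50)r + (-550) = 0, so r = -11.

-11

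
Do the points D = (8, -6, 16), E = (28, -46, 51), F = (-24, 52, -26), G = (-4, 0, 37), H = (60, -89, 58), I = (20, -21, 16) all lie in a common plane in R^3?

The plane through D, E, F has normal n = DE × DF = (-350, -280, -120) and equation n·P = -3040.
Checking the remaining points: n·G = -3040, n·H = -3040, n·I = -3040.
All equal -3040, so all 6 points lie in one plane.

Yes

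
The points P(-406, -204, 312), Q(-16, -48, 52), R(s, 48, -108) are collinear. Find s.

Collinearity requires PQ × PR = 0; each component is linear in s.
The y-component gives (-260)s + (58240) = 0, so s = 224.
The remaining components then also vanish.

224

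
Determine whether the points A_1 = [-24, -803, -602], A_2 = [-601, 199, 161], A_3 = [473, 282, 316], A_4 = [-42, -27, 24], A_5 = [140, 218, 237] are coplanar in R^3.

The plane through A_1, A_2, A_3 has normal n = A_1A_2 × A_1A_3 = (91981, 908897, -1124039) and equation n·P = -55380357.
Checking the remaining points: n·A_4 = -55380357, n·A_5 = -55380357.
All equal -55380357, so all 5 points lie in one plane.

Yes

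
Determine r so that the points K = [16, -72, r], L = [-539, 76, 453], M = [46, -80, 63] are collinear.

83

Direction LM = (585, -156, -390). From the x-coordinate of K, the parameter along the line is τ = (16 − (-539))/585 = 37/39.
Then r = 453 + 37/39·(-390) = 83.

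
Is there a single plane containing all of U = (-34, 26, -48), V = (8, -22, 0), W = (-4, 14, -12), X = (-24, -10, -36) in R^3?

With U as base: UV = (42, -48, 48), UW = (30, -12, 36), UX = (10, -36, 12).
UW × UX = (1152, 0, -960).
UV · (UW × UX) = 2304.
Since 2304 ≠ 0, the four points are not coplanar.

No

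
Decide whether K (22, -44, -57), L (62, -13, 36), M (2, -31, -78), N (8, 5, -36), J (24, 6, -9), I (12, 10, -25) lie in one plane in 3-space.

Yes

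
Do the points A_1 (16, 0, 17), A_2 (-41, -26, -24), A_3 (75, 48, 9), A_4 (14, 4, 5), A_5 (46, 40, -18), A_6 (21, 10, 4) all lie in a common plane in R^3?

No

The plane through A_1, A_2, A_3 has normal n = A_1A_2 × A_1A_3 = (2176, -2875, -1202) and equation n·P = 14382.
Checking the remaining points: n·A_4 = 12954, n·A_5 = 6732, n·A_6 = 12138.
Since n·A_4 = 12954 ≠ 14382, A_4 is off the plane and the points are not all coplanar.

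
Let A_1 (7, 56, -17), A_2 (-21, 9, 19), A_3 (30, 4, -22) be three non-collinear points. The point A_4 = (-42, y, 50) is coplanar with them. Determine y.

The plane through A_1, A_2, A_3 has equation 2107x + 688y + 2537z = 10148.
Substituting A_4: (688)y + (38356) = 10148, so y = -41.

-41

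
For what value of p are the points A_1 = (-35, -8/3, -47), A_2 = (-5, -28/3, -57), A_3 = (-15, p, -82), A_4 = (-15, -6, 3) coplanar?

Normal to plane A_1A_2A_4: n = (-1100/3, -1700, 100/3); plane equation n·P = 15800.
Requiring n·A_3 = 15800: (-1700)p + (8300/3) = 15800.
So p = -23/3.

-23/3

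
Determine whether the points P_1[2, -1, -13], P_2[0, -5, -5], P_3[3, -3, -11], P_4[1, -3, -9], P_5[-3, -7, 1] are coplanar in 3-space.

Yes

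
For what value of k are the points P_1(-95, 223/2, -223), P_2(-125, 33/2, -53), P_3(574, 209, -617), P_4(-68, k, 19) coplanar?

-38

Coplanarity ⇔ det[P_1P_2; P_1P_3; P_1P_4] = 0.
Expanding, this is linear in k: (101910)k + (3872580) = 0.
So k = -38.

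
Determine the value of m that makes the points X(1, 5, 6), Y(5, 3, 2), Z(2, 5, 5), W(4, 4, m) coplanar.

Normal to plane XYZ: n = (2, 0, 2); plane equation n·P = 14.
Requiring n·W = 14: (2)m + (8) = 14.
So m = 3.

3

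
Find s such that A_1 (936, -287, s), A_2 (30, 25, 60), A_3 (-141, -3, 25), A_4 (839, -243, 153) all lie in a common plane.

162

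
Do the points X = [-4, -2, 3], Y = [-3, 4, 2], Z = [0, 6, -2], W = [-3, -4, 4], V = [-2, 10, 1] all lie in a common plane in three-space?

The plane through X, Y, Z has normal n = XY × XZ = (-22, 1, -16) and equation n·P = 38.
Checking the remaining points: n·W = -2, n·V = 38.
Since n·W = -2 ≠ 38, W is off the plane and the points are not all coplanar.

No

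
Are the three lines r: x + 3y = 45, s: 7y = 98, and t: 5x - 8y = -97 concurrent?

Lines aᵢx + bᵢy = cᵢ with pairwise distinct directions are concurrent exactly when det[aᵢ bᵢ cᵢ] = 0.
Here the determinant is 0.
It vanishes, so the lines are concurrent at (3, 14).

Yes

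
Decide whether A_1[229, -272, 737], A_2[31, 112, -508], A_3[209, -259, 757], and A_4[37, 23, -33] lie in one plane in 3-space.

Yes

The four points are coplanar iff the 3×3 determinant with rows A_1A_2, A_1A_3, A_1A_4 is zero.
Rows: (-198, 384, -1245), (-20, 13, 20), (-192, 295, -770).
Expanding along the first row: (-198)(-15910) − (384)(19240) + (-1245)(-3404) = 0.
Zero determinant ⇒ coplanar.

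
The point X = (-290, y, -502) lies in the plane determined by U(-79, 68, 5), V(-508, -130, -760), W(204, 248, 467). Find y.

The plane through U, V, W has equation 46224x − 18297y − 21186z = -5001822.
Substituting X: (-18297)y + (-2769588) = -5001822, so y = 122.

122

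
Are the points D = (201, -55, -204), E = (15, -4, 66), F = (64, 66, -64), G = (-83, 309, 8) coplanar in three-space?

A normal to the plane through D, E, F is n = DE × DF = (-25530, -10950, -15519).
The plane has equation n·P = -1363404. For G: n·G = -1388712.
-1388712 ≠ -1363404, so G is off the plane.

No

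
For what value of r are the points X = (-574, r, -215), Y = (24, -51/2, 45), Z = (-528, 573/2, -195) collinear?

Direction YZ = (-552, 312, -240). From the x-coordinate of X, the parameter along the line is τ = (-574 − 24)/(-552) = 13/12.
Then r = (-51/2) + 13/12·(312) = 625/2.

625/2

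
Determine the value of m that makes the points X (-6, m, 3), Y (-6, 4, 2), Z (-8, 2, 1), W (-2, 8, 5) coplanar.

4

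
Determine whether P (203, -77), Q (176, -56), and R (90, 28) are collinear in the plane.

PQ = (-27, 21), PR = (-113, 105).
det[PQ; PR] = (-27)(105) − (21)(-113) = -462.
The determinant is nonzero, so they are not collinear.

No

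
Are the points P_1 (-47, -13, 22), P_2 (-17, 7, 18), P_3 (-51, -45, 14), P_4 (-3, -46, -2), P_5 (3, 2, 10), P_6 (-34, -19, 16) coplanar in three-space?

Yes

The plane through P_1, P_2, P_3 has normal n = P_1P_2 × P_1P_3 = (-288, 256, -880) and equation n·P = -9152.
Checking the remaining points: n·P_4 = -9152, n·P_5 = -9152, n·P_6 = -9152.
All equal -9152, so all 6 points lie in one plane.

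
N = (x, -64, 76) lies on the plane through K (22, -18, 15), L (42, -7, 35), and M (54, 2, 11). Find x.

A normal to the plane is n = KL × KM = (-444, 720, 48).
N lies in the plane iff n · KN = 0.
This gives (-444)x + (-20424) = 0, so x = -46.

-46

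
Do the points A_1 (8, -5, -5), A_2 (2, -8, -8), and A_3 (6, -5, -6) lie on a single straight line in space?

A_1A_2 = (-6, -3, -3), A_1A_3 = (-2, 0, -1).
Comparing components 2 and 3: (-3)(-1) − (-3)(0) = 3 ≠ 0, so A_1A_2 and A_1A_3 are not parallel and the points are not collinear.

No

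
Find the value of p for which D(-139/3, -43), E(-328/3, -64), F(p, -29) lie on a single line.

The three points are collinear iff det[DE; DF] = 0.
This determinant is linear in p: (21)p + (91) = 0, so p = -13/3.

-13/3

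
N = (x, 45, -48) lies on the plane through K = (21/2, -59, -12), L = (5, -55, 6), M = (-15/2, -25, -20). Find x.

A normal to the plane is n = KL × KM = (-644, -368, -115).
N lies in the plane iff n · KN = 0.
This gives (-644)x + (-27370) = 0, so x = -85/2.

-85/2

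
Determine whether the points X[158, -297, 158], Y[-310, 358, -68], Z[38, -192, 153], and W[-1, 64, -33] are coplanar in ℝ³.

No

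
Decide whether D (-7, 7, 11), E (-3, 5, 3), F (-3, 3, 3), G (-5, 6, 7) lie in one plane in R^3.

Yes

The four points are coplanar iff the 3×3 determinant with rows DE, DF, DG is zero.
Rows: (4, -2, -8), (4, -4, -8), (2, -1, -4).
Expanding along the first row: (4)(8) − (-2)(0) + (-8)(4) = 0.
Zero determinant ⇒ coplanar.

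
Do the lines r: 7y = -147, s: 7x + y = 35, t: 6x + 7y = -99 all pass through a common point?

The three lines meet at one point iff the augmented coefficient matrix [aᵢ bᵢ cᵢ] has rank < 3, i.e. its determinant vanishes.
Here the determinant is 0.
It vanishes, so the lines are concurrent at (8, -21).

Yes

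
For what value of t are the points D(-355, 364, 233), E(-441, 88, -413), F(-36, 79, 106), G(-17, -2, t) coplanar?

The points are coplanar iff DE · (DF × DG) = 0.
Expanding, this is linear in t: (112554)t + (2813850) = 0.
So t = -25.

-25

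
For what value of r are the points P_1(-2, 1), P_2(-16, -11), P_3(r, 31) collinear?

Collinearity: (P_3 − P_1) must be parallel to (P_2 − P_1) = (-14, -12).
Cross-multiplying the components: (r − (-2))·(-12) = (30)·(-14).
Solving gives r = 33.

33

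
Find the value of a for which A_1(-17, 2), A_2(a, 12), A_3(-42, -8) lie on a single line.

The three points are collinear iff det[A_1A_2; A_1A_3] = 0.
This determinant is linear in a: (-10)a + (80) = 0, so a = 8.

8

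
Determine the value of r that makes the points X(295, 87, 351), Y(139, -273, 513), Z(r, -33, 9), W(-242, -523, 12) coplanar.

67

Normal to plane XYW: n = (220860, -139878, -98160); plane equation n·P = 18530154.
Requiring n·Z = 18530154: (220860)r + (3732534) = 18530154.
So r = 67.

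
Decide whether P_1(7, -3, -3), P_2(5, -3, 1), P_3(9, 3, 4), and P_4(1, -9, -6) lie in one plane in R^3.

A normal to the plane through P_1, P_2, P_3 is n = P_1P_2 × P_1P_3 = (-24, 22, -12).
The plane has equation n·P = -198. For P_4: n·P_4 = -150.
-150 ≠ -198, so P_4 is off the plane.

No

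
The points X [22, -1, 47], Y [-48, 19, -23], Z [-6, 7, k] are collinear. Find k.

19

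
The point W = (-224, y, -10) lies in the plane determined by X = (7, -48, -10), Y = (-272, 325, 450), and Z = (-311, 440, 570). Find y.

-169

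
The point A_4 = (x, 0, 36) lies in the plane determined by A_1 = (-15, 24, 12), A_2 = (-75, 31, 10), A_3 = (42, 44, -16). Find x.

A normal to the plane is n = A_1A_2 × A_1A_3 = (-156, -1794, -1599).
A_4 lies in the plane iff n · A_1A_4 = 0.
This gives (-156)x + (2340) = 0, so x = 15.

15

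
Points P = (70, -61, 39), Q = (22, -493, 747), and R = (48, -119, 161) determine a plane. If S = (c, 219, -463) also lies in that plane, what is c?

A normal to the plane is n = PQ × PR = (-11640, -9720, -6720).
S lies in the plane iff n · PS = 0.
This gives (-11640)c + (1466640) = 0, so c = 126.

126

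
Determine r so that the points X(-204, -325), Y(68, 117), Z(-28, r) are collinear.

-39

Collinearity: (Z − X) must be parallel to (Y − X) = (272, 442).
Cross-multiplying the components: (r − (-325))·(272) = (176)·(442).
Solving gives r = -39.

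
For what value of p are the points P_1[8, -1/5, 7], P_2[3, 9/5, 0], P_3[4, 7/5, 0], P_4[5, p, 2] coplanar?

1

The points are coplanar iff P_1P_2 · (P_1P_3 × P_1P_4) = 0.
Expanding, this is linear in p: (-7)p + (7) = 0.
So p = 1.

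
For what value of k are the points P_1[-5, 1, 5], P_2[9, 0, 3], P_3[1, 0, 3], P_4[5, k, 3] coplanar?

0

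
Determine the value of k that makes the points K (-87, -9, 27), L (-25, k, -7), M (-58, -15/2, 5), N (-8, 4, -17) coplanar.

Coplanarity ⇔ det[KL; KM; KN] = 0.
Expanding, this is linear in k: (-462)k + (693) = 0.
So k = 3/2.

3/2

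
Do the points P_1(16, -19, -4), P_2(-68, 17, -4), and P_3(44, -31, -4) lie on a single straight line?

P_1P_2 = (-84, 36, 0), P_1P_3 = (28, -12, 0).
P_1P_2 × P_1P_3 = (0, 0, 0).
The cross product vanishes, so the three points are collinear.

Yes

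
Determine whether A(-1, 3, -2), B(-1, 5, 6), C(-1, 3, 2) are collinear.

No

AB = (0, 2, 8), AC = (0, 0, 4).
AB × AC = (8, 0, 0).
The cross product is nonzero, so the points do not lie on one line.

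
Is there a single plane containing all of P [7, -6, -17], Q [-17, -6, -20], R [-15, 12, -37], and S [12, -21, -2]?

Yes

A normal to the plane through P, Q, R is n = PQ × PR = (54, -414, -432).
The plane has equation n·X = 10206. For S: n·S = 10206.
Equal, so S lies in the plane and all four are coplanar.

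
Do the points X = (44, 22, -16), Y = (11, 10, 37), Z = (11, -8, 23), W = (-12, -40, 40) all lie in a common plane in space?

No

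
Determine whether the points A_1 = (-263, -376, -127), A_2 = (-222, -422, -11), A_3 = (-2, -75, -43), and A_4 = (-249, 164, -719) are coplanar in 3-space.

No

A normal to the plane through A_1, A_2, A_3 is n = A_1A_2 × A_1A_3 = (-38780, 26832, 24347).
The plane has equation n·P = -2981761. For A_4: n·A_4 = -3448825.
-3448825 ≠ -2981761, so A_4 is off the plane.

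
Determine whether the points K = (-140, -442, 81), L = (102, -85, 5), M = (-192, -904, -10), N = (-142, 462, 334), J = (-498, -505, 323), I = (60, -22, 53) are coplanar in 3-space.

The plane through K, L, M has normal n = KL × KM = (-67599, 25974, -93240) and equation n·P = -9569088.
Checking the remaining points: n·N = -9543114, n·J = -9569088, n·I = -9569088.
Since n·N = -9543114 ≠ -9569088, N is off the plane and the points are not all coplanar.

No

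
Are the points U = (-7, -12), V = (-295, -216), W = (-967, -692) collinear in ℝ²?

UV = (-288, -204), UW = (-960, -680).
Checking proportionality: UW = 10/3·UV, so the vectors are parallel and the points are collinear.

Yes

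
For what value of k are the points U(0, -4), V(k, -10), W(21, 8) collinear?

-21/2

Collinearity: (V − U) must be parallel to (W − U) = (21, 12).
Cross-multiplying the components: (k − 0)·(12) = (-6)·(21).
Solving gives k = -21/2.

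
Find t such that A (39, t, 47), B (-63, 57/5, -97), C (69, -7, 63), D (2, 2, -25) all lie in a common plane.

-9/5

The points are coplanar iff AB · (AC × AD) = 0.
Expanding, this is linear in t: (-896)t + (-8064/5) = 0.
So t = -9/5.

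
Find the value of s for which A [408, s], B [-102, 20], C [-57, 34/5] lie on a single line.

-648/5

The three points are collinear iff det[AB; AC] = 0.
This determinant is linear in s: (45)s + (5832) = 0, so s = -648/5.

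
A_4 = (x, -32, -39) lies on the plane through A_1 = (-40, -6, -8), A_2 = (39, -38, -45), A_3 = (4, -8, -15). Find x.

The plane through A_1, A_2, A_3 has equation 150x − 1075y + 1250z = -9550.
Substituting A_4: (150)x + (-14350) = -9550, so x = 32.

32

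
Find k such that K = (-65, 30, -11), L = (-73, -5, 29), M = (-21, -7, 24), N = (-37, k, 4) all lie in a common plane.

13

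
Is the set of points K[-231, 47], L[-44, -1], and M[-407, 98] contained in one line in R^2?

No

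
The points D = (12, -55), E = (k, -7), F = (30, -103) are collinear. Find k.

The three points are collinear iff det[DE; DF] = 0.
This determinant is linear in k: (-48)k + (-288) = 0, so k = -6.

-6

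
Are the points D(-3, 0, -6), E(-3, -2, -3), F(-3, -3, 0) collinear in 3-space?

DE = (0, -2, 3), DF = (0, -3, 6).
DE × DF = (-3, 0, 0).
The cross product is nonzero, so the points do not lie on one line.

No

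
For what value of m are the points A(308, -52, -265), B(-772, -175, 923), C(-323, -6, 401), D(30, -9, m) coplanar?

Normal to plane ABC: n = (-136566, -30348, -127293); plane equation n·P = -6751587.
Requiring n·D = -6751587: (-127293)m + (-3823848) = -6751587.
So m = 23.

23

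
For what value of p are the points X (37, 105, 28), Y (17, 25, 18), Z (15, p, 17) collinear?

Direction XY = (-20, -80, -10). From the x-coordinate of Z, the parameter along the line is τ = (15 − 37)/(-20) = 11/10.
Then p = 105 + 11/10·(-80) = 17.

17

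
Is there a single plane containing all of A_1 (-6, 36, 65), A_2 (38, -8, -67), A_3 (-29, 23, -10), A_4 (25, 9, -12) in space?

With A_1 as base: A_1A_2 = (44, -44, -132), A_1A_3 = (-23, -13, -75), A_1A_4 = (31, -27, -77).
A_1A_3 × A_1A_4 = (-1024, -4096, 1024).
A_1A_2 · (A_1A_3 × A_1A_4) = 0.
The scalar triple product vanishes, so the four points are coplanar.

Yes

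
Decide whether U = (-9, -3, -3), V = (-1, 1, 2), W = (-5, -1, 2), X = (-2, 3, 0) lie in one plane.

A normal to the plane through U, V, W is n = UV × UW = (10, -20, 0).
The plane has equation n·P = -30. For X: n·X = -80.
-80 ≠ -30, so X is off the plane.

No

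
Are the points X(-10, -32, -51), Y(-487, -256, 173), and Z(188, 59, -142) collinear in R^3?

XY = (-477, -224, 224), XZ = (198, 91, -91).
XY × XZ = (0, 945, 945).
The cross product is nonzero, so the points do not lie on one line.

No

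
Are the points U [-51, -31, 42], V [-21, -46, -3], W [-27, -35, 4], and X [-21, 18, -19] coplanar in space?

Yes

A normal to the plane through U, V, W is n = UV × UW = (390, 60, 240).
The plane has equation n·P = -11670. For X: n·X = -11670.
Equal, so X lies in the plane and all four are coplanar.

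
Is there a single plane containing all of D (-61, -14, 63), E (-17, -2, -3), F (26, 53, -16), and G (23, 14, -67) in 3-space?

A normal to the plane through D, E, F is n = DE × DF = (3474, -2266, 1904).
The plane has equation n·P = -60238. For G: n·G = -79390.
-79390 ≠ -60238, so G is off the plane.

No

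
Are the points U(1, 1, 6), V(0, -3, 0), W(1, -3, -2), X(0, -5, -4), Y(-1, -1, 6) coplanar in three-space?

The plane through U, V, W has normal n = UV × UW = (8, -8, 4) and equation n·P = 24.
Checking the remaining points: n·X = 24, n·Y = 24.
All equal 24, so all 5 points lie in one plane.

Yes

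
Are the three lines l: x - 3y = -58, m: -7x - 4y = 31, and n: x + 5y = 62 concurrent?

Intersecting l and m: solving the 2×2 system gives (x, y) = (-13, 15).
Substitute into n: (1)(-13) + (5)(15) = 62.
This equals 62, so (-13, 15) lies on all three lines and they are concurrent.

Yes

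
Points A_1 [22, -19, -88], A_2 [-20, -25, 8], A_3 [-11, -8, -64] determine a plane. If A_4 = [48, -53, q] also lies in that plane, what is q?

-24

Coplanarity requires A_1A_2 · (A_1A_3 × A_1A_4) = 0.
A_1A_2 = (-42, -6, 96), A_1A_3 = (-33, 11, 24); the triple product is linear in q with coefficient -660 and constant term -15840.
Setting it to zero: q = -24.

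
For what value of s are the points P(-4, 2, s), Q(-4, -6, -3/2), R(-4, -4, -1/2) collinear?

Collinearity requires PQ × PR = 0; each component is linear in s.
The x-component gives (2)s + (-5) = 0, so s = 5/2.
The remaining components then also vanish.

5/2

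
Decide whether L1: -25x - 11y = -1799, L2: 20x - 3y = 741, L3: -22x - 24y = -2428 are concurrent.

Intersecting L1 and L2: solving the 2×2 system gives (x, y) = (13548/295, 3491/59).
Substitute into L3: (-22)(13548/295) + (-24)(3491/59) = -716976/295.
But L3 requires -2428 ≠ -716976/295, so the three lines have no common point.

No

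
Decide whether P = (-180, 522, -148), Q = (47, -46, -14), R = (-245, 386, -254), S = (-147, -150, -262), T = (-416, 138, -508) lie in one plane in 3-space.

Yes

The plane through P, Q, R has normal n = PQ × PR = (78432, 15352, -67792) and equation n·X = 3929200.
Checking the remaining points: n·S = 3929200, n·T = 3929200.
All equal 3929200, so all 5 points lie in one plane.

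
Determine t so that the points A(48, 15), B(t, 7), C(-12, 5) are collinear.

The three points are collinear iff det[AB; AC] = 0.
This determinant is linear in t: (-10)t + (0) = 0, so t = 0.

0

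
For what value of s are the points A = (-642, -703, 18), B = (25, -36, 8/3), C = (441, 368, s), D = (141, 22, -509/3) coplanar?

-42

Coplanarity ⇔ det[AB; AC; AD] = 0.
Expanding, this is linear in s: (38686)s + (1624812) = 0.
So s = -42.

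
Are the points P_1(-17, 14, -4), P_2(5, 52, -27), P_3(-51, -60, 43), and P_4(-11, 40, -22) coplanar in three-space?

Yes

The four points are coplanar iff the 3×3 determinant with rows P_1P_2, P_1P_3, P_1P_4 is zero.
Rows: (22, 38, -23), (-34, -74, 47), (6, 26, -18).
Expanding along the first row: (22)(110) − (38)(330) + (-23)(-440) = 0.
Zero determinant ⇒ coplanar.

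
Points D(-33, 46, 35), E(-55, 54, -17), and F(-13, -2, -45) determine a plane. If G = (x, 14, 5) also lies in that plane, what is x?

-13

A normal to the plane is n = DE × DF = (-3136, -2800, 896).
G lies in the plane iff n · DG = 0.
This gives (-3136)x + (-40768) = 0, so x = -13.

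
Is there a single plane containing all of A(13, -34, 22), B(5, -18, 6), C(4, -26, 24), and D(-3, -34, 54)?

The four points are coplanar iff the 3×3 determinant with rows AB, AC, AD is zero.
Rows: (-8, 16, -16), (-9, 8, 2), (-16, 0, 32).
Expanding along the first row: (-8)(256) − (16)(-256) + (-16)(128) = 0.
Zero determinant ⇒ coplanar.

Yes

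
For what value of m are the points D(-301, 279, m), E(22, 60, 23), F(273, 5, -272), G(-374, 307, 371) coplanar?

The points are coplanar iff DE · (DF × DG) = 0.
Expanding, this is linear in m: (-40217)m + (11823798) = 0.
So m = 294.

294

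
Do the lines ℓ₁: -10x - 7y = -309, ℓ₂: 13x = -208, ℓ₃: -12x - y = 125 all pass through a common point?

The three lines meet at one point iff the augmented coefficient matrix [aᵢ bᵢ cᵢ] has rank < 3, i.e. its determinant vanishes.
Here the determinant is 0.
It vanishes, so the lines are concurrent at (-16, 67).

Yes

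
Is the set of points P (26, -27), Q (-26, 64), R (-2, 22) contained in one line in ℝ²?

Yes

PQ = (-52, 91), PR = (-28, 49).
Twice the signed area of △PQR is (-52)(49) − (91)(-28) = 0.
The triangle is degenerate (zero area), so the points are collinear.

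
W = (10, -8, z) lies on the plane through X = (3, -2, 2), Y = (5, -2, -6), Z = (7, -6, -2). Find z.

The plane through X, Y, Z has equation −32x − 24y − 8z = -64.
Substituting W: (-8)z + (-128) = -64, so z = -8.

-8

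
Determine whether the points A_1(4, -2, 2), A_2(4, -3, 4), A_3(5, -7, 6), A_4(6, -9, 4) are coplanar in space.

Yes

With A_1 as base: A_1A_2 = (0, -1, 2), A_1A_3 = (1, -5, 4), A_1A_4 = (2, -7, 2).
A_1A_3 × A_1A_4 = (18, 6, 3).
A_1A_2 · (A_1A_3 × A_1A_4) = 0.
The scalar triple product vanishes, so the four points are coplanar.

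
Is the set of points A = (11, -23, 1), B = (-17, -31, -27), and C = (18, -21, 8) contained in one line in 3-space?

Yes

AB = (-28, -8, -28), AC = (7, 2, 7).
AB × AC = (0, 0, 0).
The cross product vanishes, so the three points are collinear.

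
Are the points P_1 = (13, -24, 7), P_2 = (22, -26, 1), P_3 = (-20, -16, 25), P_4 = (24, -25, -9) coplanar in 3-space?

Yes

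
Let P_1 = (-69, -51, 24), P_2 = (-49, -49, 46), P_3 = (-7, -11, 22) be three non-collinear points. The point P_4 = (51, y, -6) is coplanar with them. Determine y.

A normal to the plane is n = P_1P_2 × P_1P_3 = (-884, 1404, 676).
P_4 lies in the plane iff n · P_1P_4 = 0.
This gives (1404)y + (-54756) = 0, so y = 39.

39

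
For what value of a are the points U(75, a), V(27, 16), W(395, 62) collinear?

22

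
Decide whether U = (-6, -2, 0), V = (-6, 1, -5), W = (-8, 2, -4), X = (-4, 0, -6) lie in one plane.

With U as base: UV = (0, 3, -5), UW = (-2, 4, -4), UX = (2, 2, -6).
UW × UX = (-16, -20, -12).
UV · (UW × UX) = 0.
The scalar triple product vanishes, so the four points are coplanar.

Yes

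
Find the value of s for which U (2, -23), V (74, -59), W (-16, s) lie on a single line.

-14

Collinearity: (W − U) must be parallel to (V − U) = (72, -36).
Cross-multiplying the components: (s − (-23))·(72) = (-18)·(-36).
Solving gives s = -14.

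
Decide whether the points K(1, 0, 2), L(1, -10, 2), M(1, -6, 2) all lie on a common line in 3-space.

Yes

KL = (0, -10, 0), KM = (0, -6, 0).
Each component of KM is 3/5 times the corresponding component of KL, so KM = 3/5·KL and the points are collinear.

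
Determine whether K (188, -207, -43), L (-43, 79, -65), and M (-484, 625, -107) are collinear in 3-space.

KL = (-231, 286, -22), KM = (-672, 832, -64).
KL × KM = (0, 0, 0).
The cross product vanishes, so the three points are collinear.

Yes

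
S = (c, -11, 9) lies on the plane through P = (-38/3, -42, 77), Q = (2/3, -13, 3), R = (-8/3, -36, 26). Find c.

-2/3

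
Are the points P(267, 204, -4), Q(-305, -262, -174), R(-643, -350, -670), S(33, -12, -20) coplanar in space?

Yes

The four points are coplanar iff the 3×3 determinant with rows PQ, PR, PS is zero.
Rows: (-572, -466, -170), (-910, -554, -666), (-234, -216, -16).
Expanding along the first row: (-572)(-134992) − (-466)(-141284) + (-170)(66924) = 0.
Zero determinant ⇒ coplanar.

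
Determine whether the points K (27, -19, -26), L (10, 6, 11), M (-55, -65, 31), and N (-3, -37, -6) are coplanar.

A normal to the plane through K, L, M is n = KL × KM = (3127, -2065, 2832).
The plane has equation n·P = 50032. For N: n·N = 50032.
Equal, so N lies in the plane and all four are coplanar.

Yes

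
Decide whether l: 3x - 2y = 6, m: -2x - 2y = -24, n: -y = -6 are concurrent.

Yes

Intersecting l and m: solving the 2×2 system gives (x, y) = (6, 6).
Substitute into n: (0)(6) + (-1)(6) = -6.
This equals -6, so (6, 6) lies on all three lines and they are concurrent.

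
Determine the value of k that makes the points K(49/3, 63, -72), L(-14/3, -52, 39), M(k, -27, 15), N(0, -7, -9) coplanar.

Coplanarity ⇔ det[KL; KM; KN] = 0.
Expanding, this is linear in k: (-525)k + (0) = 0.
So k = 0.

0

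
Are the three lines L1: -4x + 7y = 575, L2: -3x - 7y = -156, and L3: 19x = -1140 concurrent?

Lines aᵢx + bᵢy = cᵢ with pairwise distinct directions are concurrent exactly when det[aᵢ bᵢ cᵢ] = 0.
Here the determinant is -133.
Nonzero, so no common point exists.

No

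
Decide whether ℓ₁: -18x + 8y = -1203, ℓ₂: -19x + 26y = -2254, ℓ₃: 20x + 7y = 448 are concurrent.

No

Intersecting ℓ₁ and ℓ₂: solving the 2×2 system gives (x, y) = (6623/158, -17715/316).
Substitute into ℓ₃: (20)(6623/158) + (7)(-17715/316) = 140915/316.
But ℓ₃ requires 448 ≠ 140915/316, so the three lines have no common point.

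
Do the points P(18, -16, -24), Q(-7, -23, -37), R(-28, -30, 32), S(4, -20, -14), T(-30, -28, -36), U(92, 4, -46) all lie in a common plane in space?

The plane through P, Q, R has normal n = PQ × PR = (-574, 1998, 28) and equation n·X = -42972.
Checking the remaining points: n·S = -42648, n·T = -39732, n·U = -46104.
Since n·S = -42648 ≠ -42972, S is off the plane and the points are not all coplanar.

No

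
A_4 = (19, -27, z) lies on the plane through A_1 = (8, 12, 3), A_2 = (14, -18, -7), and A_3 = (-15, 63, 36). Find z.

-14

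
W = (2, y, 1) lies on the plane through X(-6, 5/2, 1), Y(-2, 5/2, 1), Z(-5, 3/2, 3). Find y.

A normal to the plane is n = XY × XZ = (0, -8, -4).
W lies in the plane iff n · XW = 0.
This gives (-8)y + (20) = 0, so y = 5/2.

5/2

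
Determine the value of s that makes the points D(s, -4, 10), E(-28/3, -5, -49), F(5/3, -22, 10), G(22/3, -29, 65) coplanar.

The points are coplanar iff DE · (DF × DG) = 0.
Expanding, this is linear in s: (522)s + (4002) = 0.
So s = -23/3.

-23/3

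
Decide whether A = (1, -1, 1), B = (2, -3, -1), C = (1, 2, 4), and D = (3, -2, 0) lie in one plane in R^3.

Yes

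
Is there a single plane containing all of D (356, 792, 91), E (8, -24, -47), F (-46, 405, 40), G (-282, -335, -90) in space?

Yes

The four points are coplanar iff the 3×3 determinant with rows DE, DF, DG is zero.
Rows: (-348, -816, -138), (-402, -387, -51), (-638, -1127, -181).
Expanding along the first row: (-348)(12570) − (-816)(40224) + (-138)(206148) = 0.
Zero determinant ⇒ coplanar.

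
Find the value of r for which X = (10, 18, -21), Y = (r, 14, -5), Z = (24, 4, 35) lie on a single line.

Direction XZ = (14, -14, 56). From the y-coordinate of Y, the parameter along the line is τ = (14 − 18)/(-14) = 2/7.
Then r = 10 + 2/7·(14) = 14.

14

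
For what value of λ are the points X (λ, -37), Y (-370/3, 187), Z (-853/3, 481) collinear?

-2/3

The three points are collinear iff det[XY; XZ] = 0.
This determinant is linear in λ: (-294)λ + (-196) = 0, so λ = -2/3.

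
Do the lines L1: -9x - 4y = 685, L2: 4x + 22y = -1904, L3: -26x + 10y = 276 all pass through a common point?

The three lines meet at one point iff the augmented coefficient matrix [aᵢ bᵢ cᵢ] has rank < 3, i.e. its determinant vanishes.
Here the determinant is -388.
Nonzero, so no common point exists.

No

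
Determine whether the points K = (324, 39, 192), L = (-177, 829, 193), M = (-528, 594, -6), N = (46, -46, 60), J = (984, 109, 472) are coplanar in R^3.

The plane through K, L, M has normal n = KL × KM = (-156975, -100050, 395025) and equation n·P = 21082950.
Checking the remaining points: n·N = 21082950, n·J = 21082950.
All equal 21082950, so all 5 points lie in one plane.

Yes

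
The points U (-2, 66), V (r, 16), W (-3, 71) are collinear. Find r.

The three points are collinear iff det[UV; UW] = 0.
This determinant is linear in r: (5)r + (-40) = 0, so r = 8.

8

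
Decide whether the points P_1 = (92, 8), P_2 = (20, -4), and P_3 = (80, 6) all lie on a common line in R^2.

P_1P_2 = (-72, -12), P_1P_3 = (-12, -2).
Twice the signed area of △P_1P_2P_3 is (-72)(-2) − (-12)(-12) = 0.
The triangle is degenerate (zero area), so the points are collinear.

Yes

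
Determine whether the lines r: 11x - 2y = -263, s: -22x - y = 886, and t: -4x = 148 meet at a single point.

Intersecting r and s: solving the 2×2 system gives (x, y) = (-37, -72).
Substitute into t: (-4)(-37) + (0)(-72) = 148.
This equals 148, so (-37, -72) lies on all three lines and they are concurrent.

Yes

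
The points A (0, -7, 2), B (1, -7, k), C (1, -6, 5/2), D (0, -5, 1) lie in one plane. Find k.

3

Normal to plane ACD: n = (-2, 1, 2); plane equation n·P = -3.
Requiring n·B = -3: (2)k + (-9) = -3.
So k = 3.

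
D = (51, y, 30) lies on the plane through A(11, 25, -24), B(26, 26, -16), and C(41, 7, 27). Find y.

9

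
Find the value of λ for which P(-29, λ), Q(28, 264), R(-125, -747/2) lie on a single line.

Collinearity: (P − Q) must be parallel to (R − Q) = (-153, -1275/2).
Cross-multiplying the components: (λ − 264)·(-153) = (-57)·(-1275/2).
Solving gives λ = 53/2.

53/2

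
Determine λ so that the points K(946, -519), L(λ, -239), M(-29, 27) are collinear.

446

The three points are collinear iff det[KL; KM] = 0.
This determinant is linear in λ: (546)λ + (-243516) = 0, so λ = 446.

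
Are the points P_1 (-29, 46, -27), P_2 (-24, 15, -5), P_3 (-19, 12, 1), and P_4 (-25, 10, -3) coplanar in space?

A normal to the plane through P_1, P_2, P_3 is n = P_1P_2 × P_1P_3 = (-120, 80, 140).
The plane has equation n·P = 3380. For P_4: n·P_4 = 3380.
Equal, so P_4 lies in the plane and all four are coplanar.

Yes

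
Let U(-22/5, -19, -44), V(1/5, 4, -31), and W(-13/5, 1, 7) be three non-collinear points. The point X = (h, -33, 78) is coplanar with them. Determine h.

-72/5

Coplanarity requires UV · (UW × UX) = 0.
UV = (23/5, 23, 13), UW = (9/5, 20, 51); the triple product is linear in h with coefficient 913 and constant term 65736/5.
Setting it to zero: h = -72/5.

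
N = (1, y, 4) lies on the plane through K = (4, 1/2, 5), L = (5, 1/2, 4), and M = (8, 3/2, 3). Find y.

-3/2

A normal to the plane is n = KL × KM = (1, -2, 1).
N lies in the plane iff n · KN = 0.
This gives (-2)y + (-3) = 0, so y = -3/2.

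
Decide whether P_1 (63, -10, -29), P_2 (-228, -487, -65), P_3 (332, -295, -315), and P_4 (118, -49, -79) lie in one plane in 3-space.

Yes

The four points are coplanar iff the 3×3 determinant with rows P_1P_2, P_1P_3, P_1P_4 is zero.
Rows: (-291, -477, -36), (269, -285, -286), (55, -39, -50).
Expanding along the first row: (-291)(3096) − (-477)(2280) + (-36)(5184) = 0.
Zero determinant ⇒ coplanar.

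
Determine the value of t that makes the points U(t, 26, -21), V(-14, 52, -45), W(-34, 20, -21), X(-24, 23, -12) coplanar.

-27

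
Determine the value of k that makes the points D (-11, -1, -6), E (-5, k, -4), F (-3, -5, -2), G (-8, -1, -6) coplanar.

Normal to plane DFG: n = (0, 12, 12); plane equation n·P = -84.
Requiring n·E = -84: (12)k + (-48) = -84.
So k = -3.

-3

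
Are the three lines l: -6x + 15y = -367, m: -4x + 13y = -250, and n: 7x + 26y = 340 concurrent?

No

Intersecting l and m: solving the 2×2 system gives (x, y) = (1021/18, -16/9).
Substitute into n: (7)(1021/18) + (26)(-16/9) = 2105/6.
But n requires 340 ≠ 2105/6, so the three lines have no common point.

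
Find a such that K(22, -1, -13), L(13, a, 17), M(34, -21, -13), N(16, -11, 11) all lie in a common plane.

-11

Coplanarity ⇔ det[KL; KM; KN] = 0.
Expanding, this is linear in a: (-288)a + (-3168) = 0.
So a = -11.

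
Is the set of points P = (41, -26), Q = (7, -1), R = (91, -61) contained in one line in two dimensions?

No

PQ = (-34, 25), PR = (50, -35).
Twice the signed area of △PQR is (-34)(-35) − (25)(50) = -60.
The area is nonzero, so the three points are not collinear.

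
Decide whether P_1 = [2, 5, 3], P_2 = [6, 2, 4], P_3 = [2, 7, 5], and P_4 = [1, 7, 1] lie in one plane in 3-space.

No

With P_1 as base: P_1P_2 = (4, -3, 1), P_1P_3 = (0, 2, 2), P_1P_4 = (-1, 2, -2).
P_1P_3 × P_1P_4 = (-8, -2, 2).
P_1P_2 · (P_1P_3 × P_1P_4) = -24.
Since -24 ≠ 0, the four points are not coplanar.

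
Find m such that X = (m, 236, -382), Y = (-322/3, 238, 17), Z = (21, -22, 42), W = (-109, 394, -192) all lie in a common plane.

146/3

The points are coplanar iff XY · (XZ × XW) = 0.
Expanding, this is linear in m: (-50440)m + (7364240/3) = 0.
So m = 146/3.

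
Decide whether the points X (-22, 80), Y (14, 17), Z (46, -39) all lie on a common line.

Yes

XY = (36, -63), XZ = (68, -119).
Checking proportionality: XZ = 17/9·XY, so the vectors are parallel and the points are collinear.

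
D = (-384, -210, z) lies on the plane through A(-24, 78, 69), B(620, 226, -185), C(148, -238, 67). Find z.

249

The plane through A, B, C has equation −80560x − 42400y − 228960z = -17172000.
Substituting D: (-228960)z + (39839040) = -17172000, so z = 249.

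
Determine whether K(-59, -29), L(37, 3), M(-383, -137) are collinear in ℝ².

KL = (96, 32), KM = (-324, -108).
Checking proportionality: KM = -27/8·KL, so the vectors are parallel and the points are collinear.

Yes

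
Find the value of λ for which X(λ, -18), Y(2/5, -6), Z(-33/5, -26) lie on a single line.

-19/5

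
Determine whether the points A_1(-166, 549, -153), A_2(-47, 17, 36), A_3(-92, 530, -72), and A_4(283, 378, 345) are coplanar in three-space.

Yes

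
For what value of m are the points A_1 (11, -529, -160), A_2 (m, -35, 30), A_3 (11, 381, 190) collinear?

Collinearity requires A_1A_2 × A_1A_3 = 0; each component is linear in m.
The y-component gives (-350)m + (3850) = 0, so m = 11.
The remaining components then also vanish.

11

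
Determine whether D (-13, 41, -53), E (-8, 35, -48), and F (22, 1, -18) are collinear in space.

No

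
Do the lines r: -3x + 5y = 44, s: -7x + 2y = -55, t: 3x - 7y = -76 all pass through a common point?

Intersecting r and s: solving the 2×2 system gives (x, y) = (363/29, 473/29).
Substitute into t: (3)(363/29) + (-7)(473/29) = -2222/29.
But t requires -76 ≠ -2222/29, so the three lines have no common point.

No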